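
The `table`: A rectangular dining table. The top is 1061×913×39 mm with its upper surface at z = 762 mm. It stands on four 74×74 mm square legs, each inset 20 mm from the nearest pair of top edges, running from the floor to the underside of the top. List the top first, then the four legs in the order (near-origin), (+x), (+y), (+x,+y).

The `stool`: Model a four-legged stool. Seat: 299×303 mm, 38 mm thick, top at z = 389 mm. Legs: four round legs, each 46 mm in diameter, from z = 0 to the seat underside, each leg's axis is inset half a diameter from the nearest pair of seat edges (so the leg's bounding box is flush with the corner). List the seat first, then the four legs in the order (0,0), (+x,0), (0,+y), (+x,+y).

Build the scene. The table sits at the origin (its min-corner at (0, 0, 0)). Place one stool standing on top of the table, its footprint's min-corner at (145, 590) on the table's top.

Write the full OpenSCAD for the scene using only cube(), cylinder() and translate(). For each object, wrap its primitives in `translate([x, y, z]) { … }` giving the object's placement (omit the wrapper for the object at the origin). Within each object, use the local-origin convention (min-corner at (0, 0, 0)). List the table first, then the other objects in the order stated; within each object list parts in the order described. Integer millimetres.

translate([0, 0, 723]) cube([1061, 913, 39]);
translate([20, 20, 0]) cube([74, 74, 723]);
translate([967, 20, 0]) cube([74, 74, 723]);
translate([20, 819, 0]) cube([74, 74, 723]);
translate([967, 819, 0]) cube([74, 74, 723]);
translate([145, 590, 762]) {
  translate([0, 0, 351]) cube([299, 303, 38]);
  translate([23, 23, 0]) cylinder(h = 351, r = 23);
  translate([276, 23, 0]) cylinder(h = 351, r = 23);
  translate([23, 280, 0]) cylinder(h = 351, r = 23);
  translate([276, 280, 0]) cylinder(h = 351, r = 23);
}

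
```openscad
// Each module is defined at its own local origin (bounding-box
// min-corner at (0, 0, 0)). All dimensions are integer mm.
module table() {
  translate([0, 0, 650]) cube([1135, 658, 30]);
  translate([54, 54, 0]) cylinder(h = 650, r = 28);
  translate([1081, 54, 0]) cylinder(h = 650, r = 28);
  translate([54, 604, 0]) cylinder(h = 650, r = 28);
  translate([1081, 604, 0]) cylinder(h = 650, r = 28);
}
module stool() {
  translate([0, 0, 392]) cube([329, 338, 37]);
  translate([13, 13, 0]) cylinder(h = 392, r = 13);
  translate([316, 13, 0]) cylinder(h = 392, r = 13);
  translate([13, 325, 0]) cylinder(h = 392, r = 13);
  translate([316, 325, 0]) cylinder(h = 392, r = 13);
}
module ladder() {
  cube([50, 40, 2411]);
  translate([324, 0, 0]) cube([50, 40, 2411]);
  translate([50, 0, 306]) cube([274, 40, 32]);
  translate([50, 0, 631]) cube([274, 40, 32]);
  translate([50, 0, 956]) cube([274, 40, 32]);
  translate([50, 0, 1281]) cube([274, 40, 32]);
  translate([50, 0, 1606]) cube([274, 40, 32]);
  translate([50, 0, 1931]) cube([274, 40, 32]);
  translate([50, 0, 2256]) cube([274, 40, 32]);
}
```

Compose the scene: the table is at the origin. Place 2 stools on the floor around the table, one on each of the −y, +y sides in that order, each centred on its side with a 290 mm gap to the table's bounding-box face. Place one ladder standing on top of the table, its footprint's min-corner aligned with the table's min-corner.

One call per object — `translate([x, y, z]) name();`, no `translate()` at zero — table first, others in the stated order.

table();
translate([403, -628, 0]) stool();
translate([403, 948, 0]) stool();
translate([0, 0, 680]) ladder();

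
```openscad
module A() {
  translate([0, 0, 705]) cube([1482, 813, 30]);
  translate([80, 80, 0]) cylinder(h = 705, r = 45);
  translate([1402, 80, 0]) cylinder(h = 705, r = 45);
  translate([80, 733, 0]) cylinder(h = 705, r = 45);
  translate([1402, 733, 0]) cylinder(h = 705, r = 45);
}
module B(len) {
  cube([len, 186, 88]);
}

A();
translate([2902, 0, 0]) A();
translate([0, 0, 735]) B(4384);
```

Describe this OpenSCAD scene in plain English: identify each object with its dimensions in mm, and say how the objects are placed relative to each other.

A is a table with a 1482×813 mm rectangular top, 30 mm thick, top surface at z = 735 mm, supported by four round legs of 90 mm diameter, each leg's bounding box inset 35 mm from the nearest pair of top edges, running from the floor.

B is a rectangular beam 4384 mm long (x), 186 mm deep (y), 88 mm thick (z).

The beam spans the tops of two tables placed 1420 mm apart, resting at z = 735 mm.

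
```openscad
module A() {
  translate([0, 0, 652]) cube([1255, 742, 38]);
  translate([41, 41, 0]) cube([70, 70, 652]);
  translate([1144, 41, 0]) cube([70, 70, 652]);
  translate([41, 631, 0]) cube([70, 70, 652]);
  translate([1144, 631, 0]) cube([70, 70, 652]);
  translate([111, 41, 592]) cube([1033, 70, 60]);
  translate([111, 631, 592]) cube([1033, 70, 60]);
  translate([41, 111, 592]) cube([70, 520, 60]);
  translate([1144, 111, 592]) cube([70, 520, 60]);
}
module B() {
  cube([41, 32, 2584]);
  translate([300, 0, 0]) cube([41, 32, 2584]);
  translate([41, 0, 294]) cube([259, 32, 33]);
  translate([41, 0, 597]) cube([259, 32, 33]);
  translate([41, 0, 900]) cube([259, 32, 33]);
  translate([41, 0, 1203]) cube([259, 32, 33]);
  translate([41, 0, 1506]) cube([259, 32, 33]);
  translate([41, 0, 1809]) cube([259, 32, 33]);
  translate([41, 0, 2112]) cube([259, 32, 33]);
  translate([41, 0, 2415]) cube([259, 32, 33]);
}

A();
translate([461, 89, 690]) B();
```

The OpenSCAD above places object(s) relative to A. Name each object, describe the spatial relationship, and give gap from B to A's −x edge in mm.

The ladder's min-x is at 461; the table's min-x is 0; gap = 461 mm.

A is a table. B is a ladder. The ladder is on top of the table. The gap from the ladder to the table's −x edge is 461 mm.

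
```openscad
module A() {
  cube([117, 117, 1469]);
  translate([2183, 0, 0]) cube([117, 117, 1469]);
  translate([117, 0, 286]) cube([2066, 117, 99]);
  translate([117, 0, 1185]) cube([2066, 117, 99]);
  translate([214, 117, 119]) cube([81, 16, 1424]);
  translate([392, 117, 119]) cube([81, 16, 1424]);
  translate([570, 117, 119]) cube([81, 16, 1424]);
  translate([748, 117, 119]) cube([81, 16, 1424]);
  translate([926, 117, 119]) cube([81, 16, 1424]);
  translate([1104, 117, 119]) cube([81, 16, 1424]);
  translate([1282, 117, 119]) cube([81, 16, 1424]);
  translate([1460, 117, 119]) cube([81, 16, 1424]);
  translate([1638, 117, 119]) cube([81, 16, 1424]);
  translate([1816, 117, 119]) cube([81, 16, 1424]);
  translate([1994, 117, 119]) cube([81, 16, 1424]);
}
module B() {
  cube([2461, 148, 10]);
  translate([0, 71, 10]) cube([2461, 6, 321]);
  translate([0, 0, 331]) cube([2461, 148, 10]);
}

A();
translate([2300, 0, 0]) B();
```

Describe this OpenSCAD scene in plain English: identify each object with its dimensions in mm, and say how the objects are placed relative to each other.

A is a fence section. Two 117×117 mm posts, 1469 mm tall, stand on the floor with a clear span of 2066 mm between their inner faces. Two horizontal rails of 117×99 mm section span the gap between the posts with their undersides at z = 286 mm and z = 1185 mm, flush with the posts' −y face. 11 pickets, each 81 mm wide, 16 mm thick and 1424 mm tall, are fixed to the +y face of the rails with their bottoms at z = 119 mm, evenly spaced across the span with equal gaps (rounded down to the nearest mm) at the −x end and between each pair — any rounding remainder accumulates at the +x end.

B is an I-beam lying along x, 2461 mm long. Overall section height 341 mm. Two flanges 148 mm wide (y) and 10 mm thick, one on the floor and one at the top; a web 6 mm thick runs between them, centred on the flange width.

The I-beam is against the fence section's +x side, with their −y faces flush.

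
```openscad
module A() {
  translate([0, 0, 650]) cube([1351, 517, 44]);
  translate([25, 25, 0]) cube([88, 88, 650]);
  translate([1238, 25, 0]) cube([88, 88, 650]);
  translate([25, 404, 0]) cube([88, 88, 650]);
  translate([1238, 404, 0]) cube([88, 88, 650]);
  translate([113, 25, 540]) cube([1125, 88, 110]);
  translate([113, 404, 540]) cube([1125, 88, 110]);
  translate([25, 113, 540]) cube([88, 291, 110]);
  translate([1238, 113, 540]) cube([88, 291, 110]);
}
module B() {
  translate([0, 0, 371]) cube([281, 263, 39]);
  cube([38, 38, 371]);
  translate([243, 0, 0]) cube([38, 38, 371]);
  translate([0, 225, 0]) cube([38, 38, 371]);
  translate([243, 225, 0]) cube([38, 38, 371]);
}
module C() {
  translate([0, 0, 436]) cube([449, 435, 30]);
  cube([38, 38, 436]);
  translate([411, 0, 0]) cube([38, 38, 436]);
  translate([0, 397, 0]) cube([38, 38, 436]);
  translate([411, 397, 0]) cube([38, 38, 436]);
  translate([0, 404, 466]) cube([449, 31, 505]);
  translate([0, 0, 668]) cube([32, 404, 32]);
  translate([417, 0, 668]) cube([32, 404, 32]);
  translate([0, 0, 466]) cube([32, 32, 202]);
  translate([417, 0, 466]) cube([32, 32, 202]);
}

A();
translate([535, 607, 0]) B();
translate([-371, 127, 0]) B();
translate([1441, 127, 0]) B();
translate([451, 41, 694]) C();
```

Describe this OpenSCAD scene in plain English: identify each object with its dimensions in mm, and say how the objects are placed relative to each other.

A is a rectangular dining table. The top is 1351×517×44 mm with its upper surface at z = 694 mm. It stands on four 88×88 mm square legs, each inset 25 mm from the nearest pair of top edges, running from the floor to the underside of the top. Four apron rails, 88 mm thick and 110 mm tall, run between adjacent legs with their top edges flush with the underside of the top and their outer faces flush with the legs' outer faces.

B is a four-legged stool. The seat is a 281×263×39 mm slab whose top surface is at z = 410 mm; four square legs, each 38×38 mm in cross-section, run from the floor (z = 0) to the underside of the seat, each flush with a corner of the seat.

C is a chair. The seat is a 449×435×30 mm slab with its top at z = 466 mm, on four 38×38 mm corner legs (flush with the seat edges, standing on z = 0). A flat backrest 31 mm thick, 505 mm tall, spans the full seat width and rises from the seat top along its +y edge, rear face flush with the rear of the seat. Two armrests of 32×32 mm section run along each side from the seat's front edge to the front of the backrest, top faces 234 mm above the seat top and outer faces flush with the seat's x-edges; a 32×32 mm post under the front of each armrest stands on the seat at the front corner.

Three stools sit around the table at the +y, −x, +x sides. The chair is on top of the table, centred.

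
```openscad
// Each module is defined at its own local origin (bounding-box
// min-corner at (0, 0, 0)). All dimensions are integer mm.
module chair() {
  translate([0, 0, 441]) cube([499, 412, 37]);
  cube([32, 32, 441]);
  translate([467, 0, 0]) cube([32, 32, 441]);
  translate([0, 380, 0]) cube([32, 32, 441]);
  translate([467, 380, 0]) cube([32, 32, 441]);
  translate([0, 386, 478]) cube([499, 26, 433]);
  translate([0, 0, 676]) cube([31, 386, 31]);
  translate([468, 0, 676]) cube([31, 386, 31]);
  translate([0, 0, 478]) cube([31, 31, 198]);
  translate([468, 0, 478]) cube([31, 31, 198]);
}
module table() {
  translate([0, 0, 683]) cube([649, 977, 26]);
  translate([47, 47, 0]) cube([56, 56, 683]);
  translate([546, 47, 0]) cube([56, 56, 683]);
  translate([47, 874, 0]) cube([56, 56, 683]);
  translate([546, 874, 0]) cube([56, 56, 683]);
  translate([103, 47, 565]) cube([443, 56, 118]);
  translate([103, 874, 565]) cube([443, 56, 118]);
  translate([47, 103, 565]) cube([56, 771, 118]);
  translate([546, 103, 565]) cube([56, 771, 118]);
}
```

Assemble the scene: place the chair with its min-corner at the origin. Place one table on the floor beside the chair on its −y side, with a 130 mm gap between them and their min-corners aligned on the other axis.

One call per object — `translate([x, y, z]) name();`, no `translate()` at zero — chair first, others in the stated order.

chair();
translate([0, -1107, 0]) table();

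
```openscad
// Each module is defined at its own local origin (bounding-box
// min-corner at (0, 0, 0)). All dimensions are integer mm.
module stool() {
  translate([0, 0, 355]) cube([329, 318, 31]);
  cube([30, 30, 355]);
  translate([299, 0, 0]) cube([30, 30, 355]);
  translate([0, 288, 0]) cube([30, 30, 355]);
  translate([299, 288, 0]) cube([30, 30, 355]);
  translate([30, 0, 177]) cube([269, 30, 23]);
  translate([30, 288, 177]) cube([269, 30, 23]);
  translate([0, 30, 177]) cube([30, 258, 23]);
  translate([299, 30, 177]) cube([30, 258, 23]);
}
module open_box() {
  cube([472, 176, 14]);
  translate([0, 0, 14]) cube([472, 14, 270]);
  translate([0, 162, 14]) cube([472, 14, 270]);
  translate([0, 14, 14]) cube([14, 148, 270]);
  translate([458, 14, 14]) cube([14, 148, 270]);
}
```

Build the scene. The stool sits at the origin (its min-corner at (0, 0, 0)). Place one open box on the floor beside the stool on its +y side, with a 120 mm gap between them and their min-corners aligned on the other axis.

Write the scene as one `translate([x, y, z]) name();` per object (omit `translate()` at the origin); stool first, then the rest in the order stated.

stool();
translate([0, 438, 0]) open_box();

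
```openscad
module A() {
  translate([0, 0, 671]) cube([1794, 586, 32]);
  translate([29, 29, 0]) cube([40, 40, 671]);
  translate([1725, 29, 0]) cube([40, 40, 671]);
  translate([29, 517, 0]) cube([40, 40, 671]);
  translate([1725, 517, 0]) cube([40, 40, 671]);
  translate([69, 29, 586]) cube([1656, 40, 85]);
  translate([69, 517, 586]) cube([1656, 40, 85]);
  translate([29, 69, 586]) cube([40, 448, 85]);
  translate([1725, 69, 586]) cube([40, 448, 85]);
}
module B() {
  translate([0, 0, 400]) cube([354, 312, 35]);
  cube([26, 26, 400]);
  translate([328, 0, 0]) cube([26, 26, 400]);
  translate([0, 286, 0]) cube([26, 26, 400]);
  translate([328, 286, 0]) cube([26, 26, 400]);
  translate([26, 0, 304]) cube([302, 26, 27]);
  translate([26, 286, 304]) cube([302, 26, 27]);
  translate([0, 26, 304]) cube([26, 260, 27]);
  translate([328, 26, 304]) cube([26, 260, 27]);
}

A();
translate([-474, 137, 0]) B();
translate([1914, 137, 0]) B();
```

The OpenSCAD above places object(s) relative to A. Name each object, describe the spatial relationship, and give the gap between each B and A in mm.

Each stool's nearest face is 120 mm from the table's bounding box.

A is a table. B is a stool. Two stools sit around the table at the −x, +x sides. The gap between each stool and the table is 120 mm.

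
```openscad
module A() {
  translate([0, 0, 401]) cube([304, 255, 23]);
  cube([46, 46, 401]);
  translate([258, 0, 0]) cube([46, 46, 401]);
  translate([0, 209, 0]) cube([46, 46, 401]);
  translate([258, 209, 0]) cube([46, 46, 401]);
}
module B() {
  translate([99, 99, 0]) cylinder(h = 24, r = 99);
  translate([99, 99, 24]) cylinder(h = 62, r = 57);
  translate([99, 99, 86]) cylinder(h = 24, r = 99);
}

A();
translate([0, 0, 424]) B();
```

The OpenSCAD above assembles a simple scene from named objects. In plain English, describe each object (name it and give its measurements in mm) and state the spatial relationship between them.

A is a simple wooden stool: a rectangular seat 304 mm (x) by 255 mm (y), 23 mm thick, top face at z = 424 mm, on four square legs, each 46×46 mm in cross-section. The legs rest on z = 0, each flush with a corner of the seat.

B is a spool: two coaxial disc flanges of radius 99 mm and thickness 24 mm, joined by a core cylinder of radius 57 mm and height 62 mm. The lower flange rests on z = 0 and the three cylinders share a vertical axis.

The spool is on top of the stool.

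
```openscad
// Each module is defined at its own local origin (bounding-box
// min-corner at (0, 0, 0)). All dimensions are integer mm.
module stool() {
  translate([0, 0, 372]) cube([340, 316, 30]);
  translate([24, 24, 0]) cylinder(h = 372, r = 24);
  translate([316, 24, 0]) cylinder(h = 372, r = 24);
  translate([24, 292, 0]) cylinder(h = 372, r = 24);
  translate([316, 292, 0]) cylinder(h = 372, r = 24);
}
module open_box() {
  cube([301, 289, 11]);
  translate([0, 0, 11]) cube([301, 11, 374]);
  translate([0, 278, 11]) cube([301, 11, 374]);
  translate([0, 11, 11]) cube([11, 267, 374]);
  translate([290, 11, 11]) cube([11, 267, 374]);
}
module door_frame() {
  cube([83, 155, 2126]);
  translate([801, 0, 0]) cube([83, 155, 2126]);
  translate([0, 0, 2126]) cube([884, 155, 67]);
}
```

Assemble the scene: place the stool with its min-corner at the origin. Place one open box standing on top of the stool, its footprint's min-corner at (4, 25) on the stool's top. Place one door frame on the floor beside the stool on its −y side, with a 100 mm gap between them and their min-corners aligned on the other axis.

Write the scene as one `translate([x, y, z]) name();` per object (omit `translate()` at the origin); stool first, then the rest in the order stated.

stool();
translate([4, 25, 402]) open_box();
translate([0, -255, 0]) door_frame();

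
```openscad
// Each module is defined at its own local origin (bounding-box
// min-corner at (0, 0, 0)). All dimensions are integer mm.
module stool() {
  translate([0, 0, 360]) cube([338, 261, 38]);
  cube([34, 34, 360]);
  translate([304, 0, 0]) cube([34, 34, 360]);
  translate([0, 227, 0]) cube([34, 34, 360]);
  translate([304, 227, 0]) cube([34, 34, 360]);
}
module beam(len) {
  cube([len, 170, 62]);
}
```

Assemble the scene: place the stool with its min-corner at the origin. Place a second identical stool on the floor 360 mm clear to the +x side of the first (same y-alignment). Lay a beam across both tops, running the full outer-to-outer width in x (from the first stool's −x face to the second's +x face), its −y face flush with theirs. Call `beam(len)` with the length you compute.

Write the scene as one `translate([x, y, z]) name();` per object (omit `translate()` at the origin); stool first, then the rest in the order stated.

stool();
translate([698, 0, 0]) stool();
translate([0, 0, 398]) beam(1036);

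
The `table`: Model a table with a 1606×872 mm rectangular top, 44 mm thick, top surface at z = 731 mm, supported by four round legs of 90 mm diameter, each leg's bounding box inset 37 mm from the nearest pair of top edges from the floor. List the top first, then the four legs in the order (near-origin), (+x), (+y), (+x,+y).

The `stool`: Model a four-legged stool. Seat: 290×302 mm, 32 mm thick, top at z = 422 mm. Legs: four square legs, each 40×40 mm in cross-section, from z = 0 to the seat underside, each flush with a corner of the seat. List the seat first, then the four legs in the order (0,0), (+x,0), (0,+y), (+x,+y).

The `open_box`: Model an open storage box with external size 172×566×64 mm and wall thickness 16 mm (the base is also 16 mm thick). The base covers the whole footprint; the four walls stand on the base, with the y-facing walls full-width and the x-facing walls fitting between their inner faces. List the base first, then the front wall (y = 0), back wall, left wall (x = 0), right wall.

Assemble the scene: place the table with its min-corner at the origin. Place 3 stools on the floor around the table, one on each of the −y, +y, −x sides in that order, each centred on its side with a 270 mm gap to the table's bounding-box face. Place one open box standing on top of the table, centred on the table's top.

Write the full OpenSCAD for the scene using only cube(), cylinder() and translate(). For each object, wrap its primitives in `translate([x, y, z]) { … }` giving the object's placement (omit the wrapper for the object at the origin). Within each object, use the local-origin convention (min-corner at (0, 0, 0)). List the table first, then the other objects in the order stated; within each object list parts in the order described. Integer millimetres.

translate([0, 0, 687]) cube([1606, 872, 44]);
translate([82, 82, 0]) cylinder(h = 687, r = 45);
translate([1524, 82, 0]) cylinder(h = 687, r = 45);
translate([82, 790, 0]) cylinder(h = 687, r = 45);
translate([1524, 790, 0]) cylinder(h = 687, r = 45);
translate([658, -572, 0]) {
  translate([0, 0, 390]) cube([290, 302, 32]);
  cube([40, 40, 390]);
  translate([250, 0, 0]) cube([40, 40, 390]);
  translate([0, 262, 0]) cube([40, 40, 390]);
  translate([250, 262, 0]) cube([40, 40, 390]);
}
translate([658, 1142, 0]) {
  translate([0, 0, 390]) cube([290, 302, 32]);
  cube([40, 40, 390]);
  translate([250, 0, 0]) cube([40, 40, 390]);
  translate([0, 262, 0]) cube([40, 40, 390]);
  translate([250, 262, 0]) cube([40, 40, 390]);
}
translate([-560, 285, 0]) {
  translate([0, 0, 390]) cube([290, 302, 32]);
  cube([40, 40, 390]);
  translate([250, 0, 0]) cube([40, 40, 390]);
  translate([0, 262, 0]) cube([40, 40, 390]);
  translate([250, 262, 0]) cube([40, 40, 390]);
}
translate([717, 153, 731]) {
  cube([172, 566, 16]);
  translate([0, 0, 16]) cube([172, 16, 48]);
  translate([0, 550, 16]) cube([172, 16, 48]);
  translate([0, 16, 16]) cube([16, 534, 48]);
  translate([156, 16, 16]) cube([16, 534, 48]);
}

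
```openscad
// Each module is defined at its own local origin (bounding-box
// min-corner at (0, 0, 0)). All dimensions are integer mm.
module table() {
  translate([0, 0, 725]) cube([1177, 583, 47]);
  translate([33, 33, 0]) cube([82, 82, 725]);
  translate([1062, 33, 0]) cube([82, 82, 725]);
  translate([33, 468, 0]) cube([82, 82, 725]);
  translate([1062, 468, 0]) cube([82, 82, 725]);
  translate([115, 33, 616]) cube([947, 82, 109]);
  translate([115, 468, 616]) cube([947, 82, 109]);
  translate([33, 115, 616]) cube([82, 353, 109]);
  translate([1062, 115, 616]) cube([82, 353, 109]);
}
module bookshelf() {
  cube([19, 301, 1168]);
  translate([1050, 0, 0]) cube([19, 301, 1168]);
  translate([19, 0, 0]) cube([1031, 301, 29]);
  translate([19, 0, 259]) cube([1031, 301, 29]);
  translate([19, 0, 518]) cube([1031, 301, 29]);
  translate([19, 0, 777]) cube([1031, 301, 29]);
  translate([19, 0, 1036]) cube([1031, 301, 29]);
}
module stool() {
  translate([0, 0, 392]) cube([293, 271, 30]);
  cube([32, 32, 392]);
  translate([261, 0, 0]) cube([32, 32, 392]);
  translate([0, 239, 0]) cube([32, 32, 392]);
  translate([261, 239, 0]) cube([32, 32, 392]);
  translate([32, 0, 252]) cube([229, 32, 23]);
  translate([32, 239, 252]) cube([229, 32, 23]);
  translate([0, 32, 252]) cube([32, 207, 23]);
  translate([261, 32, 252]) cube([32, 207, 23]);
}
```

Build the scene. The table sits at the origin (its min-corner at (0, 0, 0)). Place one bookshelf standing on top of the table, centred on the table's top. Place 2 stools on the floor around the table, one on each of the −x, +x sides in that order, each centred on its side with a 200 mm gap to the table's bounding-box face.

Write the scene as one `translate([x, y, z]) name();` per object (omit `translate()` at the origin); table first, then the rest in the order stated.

table();
translate([54, 141, 772]) bookshelf();
translate([-493, 156, 0]) stool();
translate([1377, 156, 0]) stool();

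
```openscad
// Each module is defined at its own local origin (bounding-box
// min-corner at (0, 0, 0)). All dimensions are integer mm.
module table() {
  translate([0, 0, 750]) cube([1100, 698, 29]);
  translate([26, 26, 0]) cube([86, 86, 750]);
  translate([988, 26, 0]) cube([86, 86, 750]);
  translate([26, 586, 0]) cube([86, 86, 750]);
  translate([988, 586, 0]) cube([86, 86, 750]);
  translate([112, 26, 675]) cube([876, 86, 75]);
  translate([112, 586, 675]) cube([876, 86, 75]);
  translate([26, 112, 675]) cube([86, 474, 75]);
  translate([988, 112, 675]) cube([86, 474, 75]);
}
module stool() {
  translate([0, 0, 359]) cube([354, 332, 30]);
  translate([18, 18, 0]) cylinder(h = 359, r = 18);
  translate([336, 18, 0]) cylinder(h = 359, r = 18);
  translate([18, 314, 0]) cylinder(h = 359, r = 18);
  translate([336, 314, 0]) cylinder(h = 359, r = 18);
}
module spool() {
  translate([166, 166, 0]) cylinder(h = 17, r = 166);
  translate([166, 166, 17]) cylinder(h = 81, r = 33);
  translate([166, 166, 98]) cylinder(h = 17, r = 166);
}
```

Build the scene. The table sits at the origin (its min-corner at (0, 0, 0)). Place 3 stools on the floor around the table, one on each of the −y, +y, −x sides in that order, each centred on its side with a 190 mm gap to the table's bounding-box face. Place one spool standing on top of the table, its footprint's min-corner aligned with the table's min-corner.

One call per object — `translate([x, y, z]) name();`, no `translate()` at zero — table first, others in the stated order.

table();
translate([373, -522, 0]) stool();
translate([373, 888, 0]) stool();
translate([-544, 183, 0]) stool();
translate([0, 0, 779]) spool();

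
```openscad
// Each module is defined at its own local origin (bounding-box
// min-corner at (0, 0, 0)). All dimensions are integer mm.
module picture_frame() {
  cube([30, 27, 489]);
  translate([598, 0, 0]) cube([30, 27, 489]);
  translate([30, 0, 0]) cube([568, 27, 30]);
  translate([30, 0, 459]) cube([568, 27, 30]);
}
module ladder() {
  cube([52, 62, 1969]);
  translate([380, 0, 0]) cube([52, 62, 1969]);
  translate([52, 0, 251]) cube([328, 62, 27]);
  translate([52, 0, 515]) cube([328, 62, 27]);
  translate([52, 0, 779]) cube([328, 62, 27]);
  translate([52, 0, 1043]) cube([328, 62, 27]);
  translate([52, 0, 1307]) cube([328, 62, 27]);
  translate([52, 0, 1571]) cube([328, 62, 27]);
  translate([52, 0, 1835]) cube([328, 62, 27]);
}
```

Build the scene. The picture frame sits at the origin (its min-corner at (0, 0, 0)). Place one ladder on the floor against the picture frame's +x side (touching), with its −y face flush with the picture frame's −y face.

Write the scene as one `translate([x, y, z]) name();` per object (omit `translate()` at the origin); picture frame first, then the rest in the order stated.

picture_frame();
translate([628, 0, 0]) ladder();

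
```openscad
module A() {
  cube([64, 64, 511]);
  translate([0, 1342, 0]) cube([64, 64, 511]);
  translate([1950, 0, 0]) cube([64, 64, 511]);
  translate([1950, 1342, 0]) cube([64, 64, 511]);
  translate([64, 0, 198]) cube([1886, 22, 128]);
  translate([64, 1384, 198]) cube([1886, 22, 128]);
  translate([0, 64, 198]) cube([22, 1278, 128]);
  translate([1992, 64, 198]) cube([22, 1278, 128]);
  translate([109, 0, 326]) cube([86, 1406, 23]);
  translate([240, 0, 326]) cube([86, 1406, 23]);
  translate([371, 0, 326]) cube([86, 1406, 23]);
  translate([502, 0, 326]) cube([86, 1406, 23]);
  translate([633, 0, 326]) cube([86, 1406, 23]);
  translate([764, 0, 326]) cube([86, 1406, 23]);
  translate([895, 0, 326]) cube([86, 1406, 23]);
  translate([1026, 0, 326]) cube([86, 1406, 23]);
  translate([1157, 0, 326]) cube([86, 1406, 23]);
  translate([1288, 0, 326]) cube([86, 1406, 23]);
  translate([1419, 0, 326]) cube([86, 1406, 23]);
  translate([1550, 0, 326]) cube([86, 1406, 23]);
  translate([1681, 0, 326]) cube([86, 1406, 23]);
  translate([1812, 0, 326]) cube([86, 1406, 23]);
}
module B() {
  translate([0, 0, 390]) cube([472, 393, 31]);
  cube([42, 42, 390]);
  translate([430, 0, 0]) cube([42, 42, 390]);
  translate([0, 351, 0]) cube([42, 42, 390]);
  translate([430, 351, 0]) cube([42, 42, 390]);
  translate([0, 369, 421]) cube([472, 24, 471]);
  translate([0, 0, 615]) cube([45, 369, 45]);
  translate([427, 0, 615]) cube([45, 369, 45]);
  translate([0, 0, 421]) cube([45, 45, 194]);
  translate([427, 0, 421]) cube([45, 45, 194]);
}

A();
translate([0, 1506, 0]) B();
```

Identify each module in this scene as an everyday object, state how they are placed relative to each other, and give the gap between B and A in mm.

A is a bed frame. B is a chair. The chair is on the floor beside the bed frame on its +y side. The gap between the chair and the bed frame is 100 mm.

The chair's nearest face is 100 mm from the bed frame's +y face.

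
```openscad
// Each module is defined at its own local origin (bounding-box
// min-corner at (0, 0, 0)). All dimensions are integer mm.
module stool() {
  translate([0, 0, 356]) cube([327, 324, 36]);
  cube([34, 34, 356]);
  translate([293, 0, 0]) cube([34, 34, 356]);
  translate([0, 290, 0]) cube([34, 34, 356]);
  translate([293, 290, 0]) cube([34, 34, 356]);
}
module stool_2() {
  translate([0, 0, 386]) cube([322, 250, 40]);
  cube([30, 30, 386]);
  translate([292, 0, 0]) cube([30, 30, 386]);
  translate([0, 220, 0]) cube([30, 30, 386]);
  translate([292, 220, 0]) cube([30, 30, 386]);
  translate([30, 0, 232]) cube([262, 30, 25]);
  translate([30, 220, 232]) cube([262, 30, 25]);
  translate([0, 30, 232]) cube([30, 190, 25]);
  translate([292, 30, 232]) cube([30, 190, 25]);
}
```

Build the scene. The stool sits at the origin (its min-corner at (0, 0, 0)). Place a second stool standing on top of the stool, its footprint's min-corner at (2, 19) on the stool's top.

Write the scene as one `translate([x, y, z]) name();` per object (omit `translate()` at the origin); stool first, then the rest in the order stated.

stool();
translate([2, 19, 392]) stool_2();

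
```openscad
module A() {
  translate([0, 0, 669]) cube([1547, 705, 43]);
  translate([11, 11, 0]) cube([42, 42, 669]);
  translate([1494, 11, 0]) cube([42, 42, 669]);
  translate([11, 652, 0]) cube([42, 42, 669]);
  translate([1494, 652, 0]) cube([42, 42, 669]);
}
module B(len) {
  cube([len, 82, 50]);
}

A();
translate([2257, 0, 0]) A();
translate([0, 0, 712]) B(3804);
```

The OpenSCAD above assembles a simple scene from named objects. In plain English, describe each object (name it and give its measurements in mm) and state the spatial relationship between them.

A is a table with a 1547×705 mm rectangular top, 43 mm thick, top surface at z = 712 mm, supported by four 42×42 mm square legs, each inset 11 mm from the nearest pair of top edges, running from the floor.

B is a rectangular beam 3804 mm long (x), 82 mm deep (y), 50 mm thick (z).

The beam spans the tops of two tables placed 710 mm apart, resting at z = 712 mm.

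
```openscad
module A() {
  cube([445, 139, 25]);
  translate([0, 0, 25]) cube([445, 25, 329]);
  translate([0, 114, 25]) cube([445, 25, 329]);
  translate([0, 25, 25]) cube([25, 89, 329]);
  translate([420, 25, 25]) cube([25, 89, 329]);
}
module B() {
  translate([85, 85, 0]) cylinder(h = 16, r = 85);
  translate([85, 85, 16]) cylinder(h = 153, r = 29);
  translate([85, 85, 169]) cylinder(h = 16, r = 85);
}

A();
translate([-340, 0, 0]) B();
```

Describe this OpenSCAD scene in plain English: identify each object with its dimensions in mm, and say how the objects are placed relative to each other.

A is an open storage box with external size 445×139×354 mm and wall thickness 25 mm (the base is also 25 mm thick). The base covers the whole footprint; the four walls stand on the base, with the y-facing walls full-width and the x-facing walls fitting between their inner faces.

B is a spool: two coaxial disc flanges of radius 85 mm and thickness 16 mm, joined by a core cylinder of radius 29 mm and height 153 mm. The lower flange rests on z = 0 and the three cylinders share a vertical axis.

The spool is on the floor beside the open box on its −x side.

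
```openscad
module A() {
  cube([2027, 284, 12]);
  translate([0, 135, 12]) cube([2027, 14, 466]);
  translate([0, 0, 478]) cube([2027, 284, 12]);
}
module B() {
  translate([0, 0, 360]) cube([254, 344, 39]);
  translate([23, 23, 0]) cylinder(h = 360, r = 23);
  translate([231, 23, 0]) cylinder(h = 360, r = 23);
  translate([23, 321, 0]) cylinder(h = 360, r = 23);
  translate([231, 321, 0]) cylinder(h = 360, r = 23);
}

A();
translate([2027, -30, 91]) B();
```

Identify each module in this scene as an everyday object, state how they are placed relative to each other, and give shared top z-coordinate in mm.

Both tops at z = 490 mm.

A is an I-beam. B is a stool. The stool is beside the I-beam with their tops flush at z = 490. The shared top z-coordinate is 490 mm.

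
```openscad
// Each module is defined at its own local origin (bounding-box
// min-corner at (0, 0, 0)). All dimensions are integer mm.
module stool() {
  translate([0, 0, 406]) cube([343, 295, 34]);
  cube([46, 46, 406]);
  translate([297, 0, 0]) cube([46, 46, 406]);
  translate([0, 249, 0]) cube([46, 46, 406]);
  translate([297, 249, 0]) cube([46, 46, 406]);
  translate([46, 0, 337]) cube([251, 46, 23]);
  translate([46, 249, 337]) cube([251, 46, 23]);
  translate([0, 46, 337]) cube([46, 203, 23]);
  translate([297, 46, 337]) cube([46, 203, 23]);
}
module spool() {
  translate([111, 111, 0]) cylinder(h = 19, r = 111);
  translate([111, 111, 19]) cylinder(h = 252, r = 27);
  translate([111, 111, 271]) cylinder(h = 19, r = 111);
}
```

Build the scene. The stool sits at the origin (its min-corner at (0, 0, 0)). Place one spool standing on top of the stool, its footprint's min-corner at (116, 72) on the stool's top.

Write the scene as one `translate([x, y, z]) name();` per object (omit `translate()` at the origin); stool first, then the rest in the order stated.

stool();
translate([116, 72, 440]) spool();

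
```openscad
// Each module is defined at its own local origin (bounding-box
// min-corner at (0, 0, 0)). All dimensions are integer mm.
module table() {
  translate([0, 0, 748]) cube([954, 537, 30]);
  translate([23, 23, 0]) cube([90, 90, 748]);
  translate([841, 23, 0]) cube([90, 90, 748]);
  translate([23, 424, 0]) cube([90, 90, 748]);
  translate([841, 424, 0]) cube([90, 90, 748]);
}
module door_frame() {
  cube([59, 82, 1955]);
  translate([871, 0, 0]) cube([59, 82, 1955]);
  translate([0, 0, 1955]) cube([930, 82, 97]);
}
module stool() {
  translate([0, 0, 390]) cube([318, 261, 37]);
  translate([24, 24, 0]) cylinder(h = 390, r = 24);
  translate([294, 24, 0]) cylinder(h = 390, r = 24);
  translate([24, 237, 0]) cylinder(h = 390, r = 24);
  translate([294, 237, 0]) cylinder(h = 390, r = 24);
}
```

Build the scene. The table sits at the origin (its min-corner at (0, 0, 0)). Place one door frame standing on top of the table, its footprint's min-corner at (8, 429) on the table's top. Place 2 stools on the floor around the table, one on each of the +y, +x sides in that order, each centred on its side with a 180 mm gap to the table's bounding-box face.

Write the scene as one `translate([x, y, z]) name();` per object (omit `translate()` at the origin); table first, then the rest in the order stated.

table();
translate([8, 429, 778]) door_frame();
translate([318, 717, 0]) stool();
translate([1134, 138, 0]) stool();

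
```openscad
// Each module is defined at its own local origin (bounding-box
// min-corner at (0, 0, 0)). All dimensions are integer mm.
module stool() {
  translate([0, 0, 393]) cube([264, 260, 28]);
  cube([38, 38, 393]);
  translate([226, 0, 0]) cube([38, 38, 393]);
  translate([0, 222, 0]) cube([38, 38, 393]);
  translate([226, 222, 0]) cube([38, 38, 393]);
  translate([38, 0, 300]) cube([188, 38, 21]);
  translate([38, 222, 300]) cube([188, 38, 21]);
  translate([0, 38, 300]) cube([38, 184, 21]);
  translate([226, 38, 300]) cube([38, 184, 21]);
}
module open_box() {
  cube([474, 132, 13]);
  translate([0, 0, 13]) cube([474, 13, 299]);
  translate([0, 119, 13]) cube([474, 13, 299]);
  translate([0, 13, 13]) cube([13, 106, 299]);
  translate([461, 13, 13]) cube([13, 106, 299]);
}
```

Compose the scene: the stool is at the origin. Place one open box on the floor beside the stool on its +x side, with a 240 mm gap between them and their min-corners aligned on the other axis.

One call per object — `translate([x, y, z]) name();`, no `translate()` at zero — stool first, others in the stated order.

stool();
translate([504, 0, 0]) open_box();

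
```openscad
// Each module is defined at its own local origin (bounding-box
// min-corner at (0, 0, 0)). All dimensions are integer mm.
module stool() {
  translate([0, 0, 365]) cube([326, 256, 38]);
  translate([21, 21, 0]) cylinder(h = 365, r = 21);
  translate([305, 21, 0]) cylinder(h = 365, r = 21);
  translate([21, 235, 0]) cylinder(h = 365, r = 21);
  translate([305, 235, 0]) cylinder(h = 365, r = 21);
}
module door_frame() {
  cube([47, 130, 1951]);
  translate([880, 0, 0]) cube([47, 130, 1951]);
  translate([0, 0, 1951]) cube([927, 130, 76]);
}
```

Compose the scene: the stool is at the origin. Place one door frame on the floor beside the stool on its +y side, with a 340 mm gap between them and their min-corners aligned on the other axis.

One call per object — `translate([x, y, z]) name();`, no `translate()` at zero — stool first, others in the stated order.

stool();
translate([0, 596, 0]) door_frame();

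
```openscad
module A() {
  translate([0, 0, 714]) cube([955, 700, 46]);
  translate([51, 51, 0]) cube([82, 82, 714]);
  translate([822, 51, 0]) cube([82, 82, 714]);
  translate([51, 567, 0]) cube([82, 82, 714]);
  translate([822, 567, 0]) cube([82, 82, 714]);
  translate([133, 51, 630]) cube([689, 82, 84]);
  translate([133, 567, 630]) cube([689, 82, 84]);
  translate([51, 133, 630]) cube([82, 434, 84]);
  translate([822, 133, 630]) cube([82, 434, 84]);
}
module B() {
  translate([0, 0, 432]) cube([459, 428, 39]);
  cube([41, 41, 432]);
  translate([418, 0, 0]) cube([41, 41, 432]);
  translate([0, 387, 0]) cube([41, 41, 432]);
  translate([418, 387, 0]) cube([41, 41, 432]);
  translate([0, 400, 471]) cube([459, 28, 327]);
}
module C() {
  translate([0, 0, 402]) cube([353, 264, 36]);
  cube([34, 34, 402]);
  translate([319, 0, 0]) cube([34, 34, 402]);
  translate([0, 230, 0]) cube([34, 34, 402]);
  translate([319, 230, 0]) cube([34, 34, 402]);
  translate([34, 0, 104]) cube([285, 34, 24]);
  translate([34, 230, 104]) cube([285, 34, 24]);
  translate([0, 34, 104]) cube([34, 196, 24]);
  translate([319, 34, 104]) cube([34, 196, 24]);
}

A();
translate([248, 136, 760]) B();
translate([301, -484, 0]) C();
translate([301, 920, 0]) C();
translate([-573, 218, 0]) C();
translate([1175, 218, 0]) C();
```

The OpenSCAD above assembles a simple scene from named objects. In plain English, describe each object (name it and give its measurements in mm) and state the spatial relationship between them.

A is a rectangular dining table. The top is 955×700×46 mm with its upper surface at z = 760 mm. It stands on four 82×82 mm square legs, each inset 51 mm from the nearest pair of top edges, running from the floor to the underside of the top. Four apron rails, 82 mm thick and 84 mm tall, run between adjacent legs with their top edges flush with the underside of the top and their outer faces flush with the legs' outer faces.

B is a chair: 459×428 mm seat, 39 mm thick, top at z = 471 mm, on four 41 mm square corner legs flush with the seat edges. A 28 mm thick backrest slab spans the full seat width, extending 327 mm above the seat top, its back face flush with the seat's +y edge.

C is a four-legged stool. The seat is 353×264 mm, 36 mm thick, top at z = 438 mm. It stands on four square legs, each 34×34 mm in cross-section, from z = 0 to the seat underside, each flush with a corner of the seat. Four stretchers, 34 mm wide and 24 mm tall, connect adjacent legs with their undersides at z = 104 mm, each running between the inner faces of the legs it joins and aligned with the legs' outer faces on the other axis.

The chair is on top of the table, centred. Four stools sit around the table at the −y, +y, −x, +x sides.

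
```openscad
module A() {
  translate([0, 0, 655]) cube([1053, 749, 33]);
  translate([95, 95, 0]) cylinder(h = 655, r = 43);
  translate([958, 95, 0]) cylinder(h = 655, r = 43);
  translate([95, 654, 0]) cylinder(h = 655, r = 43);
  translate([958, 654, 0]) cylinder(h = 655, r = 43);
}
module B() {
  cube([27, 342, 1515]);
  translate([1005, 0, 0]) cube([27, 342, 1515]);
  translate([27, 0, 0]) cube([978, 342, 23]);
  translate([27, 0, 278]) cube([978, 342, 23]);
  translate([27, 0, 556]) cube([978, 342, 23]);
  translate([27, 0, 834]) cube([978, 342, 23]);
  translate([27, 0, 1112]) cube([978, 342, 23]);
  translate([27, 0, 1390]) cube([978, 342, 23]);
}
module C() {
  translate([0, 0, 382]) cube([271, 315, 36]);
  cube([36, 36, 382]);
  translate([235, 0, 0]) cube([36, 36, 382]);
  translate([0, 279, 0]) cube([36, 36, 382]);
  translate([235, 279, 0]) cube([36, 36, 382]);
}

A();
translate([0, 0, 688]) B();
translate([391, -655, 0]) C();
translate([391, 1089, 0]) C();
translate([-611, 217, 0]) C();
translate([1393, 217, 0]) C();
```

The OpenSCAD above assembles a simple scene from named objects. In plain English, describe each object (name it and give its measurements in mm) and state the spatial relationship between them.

A is a table with a 1053×749 mm rectangular top, 33 mm thick, top surface at z = 688 mm, supported by four round legs of 86 mm diameter, each leg's bounding box inset 52 mm from the nearest pair of top edges, running from the floor.

B is a bookshelf 1032 mm wide overall, 342 mm deep and 1515 mm tall. The two sides are 27 mm thick vertical panels. 6 horizontal shelves of 23 mm thickness span between the inner faces of the sides; the lowest shelf sits on the floor and shelves are stacked with a clear vertical gap of 255 mm between each pair.

C is a four-legged stool. The seat is 271×315 mm, 36 mm thick, top at z = 418 mm. It stands on four square legs, each 36×36 mm in cross-section, from z = 0 to the seat underside, each flush with a corner of the seat.

The bookshelf is on top of the table. Four stools sit around the table at the −y, +y, −x, +x sides.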